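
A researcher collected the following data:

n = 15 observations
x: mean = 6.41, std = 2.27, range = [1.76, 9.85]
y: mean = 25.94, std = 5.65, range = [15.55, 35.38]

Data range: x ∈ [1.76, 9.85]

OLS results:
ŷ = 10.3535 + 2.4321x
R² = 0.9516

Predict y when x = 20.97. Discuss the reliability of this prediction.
ŷ = 61.3546 (extrapolation — x = 20.97 lies outside [1.76, 9.85], so reliability is low).

Prediction calculation:
ŷ = 10.3535 + 2.4321 × 20.97
ŷ = 61.3546

Reliability:
- Data range: x ∈ [1.76, 9.85]
- Prediction point: x = 20.97 is 11.12 units above the observed range → this is EXTRAPOLATION, not interpolation

Why that matters here:
- The standard error of prediction grows with (x − x̄)², and x = 20.97 is far from x̄ = 6.41
- The linear relationship may not hold outside the observed range

A defensible statement: 'if the linear trend continued to x = 20.97, y would be about 61.3546' — the premise is untested.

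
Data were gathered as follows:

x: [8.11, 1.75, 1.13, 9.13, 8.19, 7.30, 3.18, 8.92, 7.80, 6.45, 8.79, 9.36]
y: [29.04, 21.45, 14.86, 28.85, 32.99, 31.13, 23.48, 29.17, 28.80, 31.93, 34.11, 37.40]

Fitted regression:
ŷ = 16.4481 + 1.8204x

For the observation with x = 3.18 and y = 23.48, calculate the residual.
Residual = 1.2430

The residual is the difference between the actual value and the predicted value:

Residual = y - ŷ

Step 1: Calculate predicted value
ŷ = 16.4481 + 1.8204 × 3.18
ŷ = 22.2370

Step 2: Calculate residual
Residual = 23.48 - 22.2370
Residual = 1.2430

Sign check: y > ŷ, so the point is above the line and the fit underestimates here.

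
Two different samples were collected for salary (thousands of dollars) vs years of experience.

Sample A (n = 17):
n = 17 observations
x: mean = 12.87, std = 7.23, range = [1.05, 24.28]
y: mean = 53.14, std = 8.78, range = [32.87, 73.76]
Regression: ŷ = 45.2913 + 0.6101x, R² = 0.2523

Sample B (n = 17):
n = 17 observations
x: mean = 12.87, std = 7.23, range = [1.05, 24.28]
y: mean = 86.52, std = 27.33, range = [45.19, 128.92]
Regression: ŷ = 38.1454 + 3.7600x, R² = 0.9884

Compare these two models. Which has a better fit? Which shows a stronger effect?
Model B has the better fit (R² = 0.9884 vs 0.2523). Model B shows the stronger effect (|β₁| = 3.7600 vs 0.6101).

Model Comparison:

Fit — compare R²:
- Model A: R² = 0.2523 → 25.23% of variance in salary explained
- Model B: R² = 0.9884 → 98.84% of variance in salary explained
- 0.9884 > 0.2523 → Model B has the better fit

Effect size (slope magnitude):
- Model A: β₁ = 0.6101 → predicted salary rises 0.6101 thousand dollars per additional year of experience
- Model B: β₁ = 3.7600 → predicted salary rises 3.7600 thousand dollars per additional year of experience
- |0.6101| < |3.7600| → Model B shows the stronger marginal effect

Note: The two samples could reflect different populations, time periods, or measurement quality.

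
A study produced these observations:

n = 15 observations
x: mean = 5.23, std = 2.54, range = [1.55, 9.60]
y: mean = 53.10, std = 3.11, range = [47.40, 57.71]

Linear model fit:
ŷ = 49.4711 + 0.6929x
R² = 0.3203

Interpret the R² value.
The model explains 32.03% of the variance in y (R² = 0.3203), leaving 67.97% unexplained; the fit is moderate.

The coefficient of determination R² is the fraction of the total variation in y that the fitted line accounts for.

Here R² = 0.3203:
- Explained: 32.03% of the variation in y
- Unexplained (residual): 100% − 32.03% = 67.97%
- Rule of thumb (below 0.3 weak; 0.3 to below 0.7 moderate; 0.7 and above strong) → moderate

Note: R² never decreases when predictors are added, so it should not be used alone to compare models of different size.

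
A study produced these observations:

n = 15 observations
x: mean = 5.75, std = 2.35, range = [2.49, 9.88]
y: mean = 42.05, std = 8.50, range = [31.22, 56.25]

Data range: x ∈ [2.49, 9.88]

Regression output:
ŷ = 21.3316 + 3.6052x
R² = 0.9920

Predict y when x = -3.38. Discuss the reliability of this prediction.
ŷ = 9.1460, but this is extrapolation (below the data range [2.49, 9.88]) and may be unreliable.

Prediction calculation:
ŷ = 21.3316 + 3.6052 × (-3.38)
ŷ = 9.1460

Reliability:
- Data range: x ∈ [2.49, 9.88]
- Prediction point: x = -3.38 is 5.87 units below the observed range → this is EXTRAPOLATION, not interpolation

Why that matters here:
- The linear relationship may not hold outside the observed range
- Real relationships often flatten, saturate, or turn nonlinear at extremes

The R² = 0.9920 only validates the fit within [2.49, 9.88]; treat ŷ = 9.1460 with caution.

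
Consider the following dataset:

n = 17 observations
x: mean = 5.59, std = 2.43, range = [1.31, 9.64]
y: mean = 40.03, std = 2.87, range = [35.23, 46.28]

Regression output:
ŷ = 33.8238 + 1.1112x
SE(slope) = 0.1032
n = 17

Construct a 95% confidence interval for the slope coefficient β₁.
The 95% CI for β₁ is (0.8912, 1.3312)

Confidence interval for the slope:

The 95% CI for β₁ is: β̂₁ ± t*(α/2, n-2) × SE(β̂₁)

Step 1: Find critical t-value
- Confidence level = 0.95
- Degrees of freedom = n - 2 = 17 - 2 = 15
- t*(α/2, 15) = 2.1314

Step 2: Calculate margin of error
Margin = 2.1314 × 0.1032 = 0.2200

Step 3: Construct interval
CI = 1.1112 ± 0.2200
CI = (0.8912, 1.3312)

Interpretation: intervals built this way capture the true β₁ in 95% of repeated samples; here the plausible range for the per-unit effect of x on y is 0.8912 to 1.3312.
Since 0 is outside the interval, a two-sided test at α = 0.05 would reject H₀: β₁ = 0.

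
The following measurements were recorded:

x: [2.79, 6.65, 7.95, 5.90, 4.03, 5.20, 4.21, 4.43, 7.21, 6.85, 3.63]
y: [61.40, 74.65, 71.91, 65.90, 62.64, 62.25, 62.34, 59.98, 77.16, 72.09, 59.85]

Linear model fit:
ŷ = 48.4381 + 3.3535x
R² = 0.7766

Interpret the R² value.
R² = 0.7766 means 77.66% of the variation in y is explained by the linear relationship with x. This indicates a strong fit.

The coefficient of determination R² is the fraction of the total variation in y that the fitted line accounts for.

Here R² = 0.7766:
- Explained: 77.66% of the variation in y
- Unexplained (residual): 100% − 77.66% = 22.34%
- Rule of thumb (below 0.3 weak; 0.3 to below 0.7 moderate; 0.7 and above strong) → strong

Equivalently, for simple linear regression R² = r², so |r| = √0.7766 ≈ 0.8812.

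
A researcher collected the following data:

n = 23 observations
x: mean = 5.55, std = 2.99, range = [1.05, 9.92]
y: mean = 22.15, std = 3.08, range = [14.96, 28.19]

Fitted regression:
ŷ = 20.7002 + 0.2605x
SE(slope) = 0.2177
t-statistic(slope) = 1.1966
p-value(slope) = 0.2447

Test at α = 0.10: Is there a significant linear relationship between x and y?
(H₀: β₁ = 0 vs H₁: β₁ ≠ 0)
Fail to reject H₀: p-value = 0.2447 ≥ α = 0.10. The linear relationship is not significant at the 10% level.

Hypothesis test for the slope coefficient:

H₀: β₁ = 0 (no linear relationship)
H₁: β₁ ≠ 0 (linear relationship exists)

Test statistic: t = β̂₁ / SE(β̂₁) = 0.2605 / 0.2177 = 1.1966

The p-value (0.2447) is the probability, under H₀, of a t-statistic at least as extreme as |t| = 1.1966 (two-sided, df = n − 2 = 21).

Decision rule: reject H₀ if p-value < α.
p-value = 0.2447 ≥ α = 0.10 → fail to reject H₀.

Conclusion: the linear association between x and y is not significant at the 10% level.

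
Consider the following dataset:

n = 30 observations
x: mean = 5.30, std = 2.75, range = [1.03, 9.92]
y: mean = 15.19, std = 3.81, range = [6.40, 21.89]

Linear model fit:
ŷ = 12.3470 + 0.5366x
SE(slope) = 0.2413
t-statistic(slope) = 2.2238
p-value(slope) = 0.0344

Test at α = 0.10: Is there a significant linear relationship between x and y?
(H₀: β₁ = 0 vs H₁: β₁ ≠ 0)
Reject H₀: p-value = 0.0344 < α = 0.10. The linear relationship is significant at the 10% level.

Hypothesis test for the slope coefficient:

H₀: β₁ = 0 (no linear relationship)
H₁: β₁ ≠ 0 (linear relationship exists)

Test statistic: t = β̂₁ / SE(β̂₁) = 0.5366 / 0.2413 = 2.2238

p = 0.0344: how often a slope estimate this far from 0 (in SE units) would arise by chance if β₁ were truly 0.

Decision rule: reject H₀ if p-value < α.
p-value = 0.0344 < α = 0.10 → reject H₀.

Conclusion: the linear association between x and y is significant at the 10% level.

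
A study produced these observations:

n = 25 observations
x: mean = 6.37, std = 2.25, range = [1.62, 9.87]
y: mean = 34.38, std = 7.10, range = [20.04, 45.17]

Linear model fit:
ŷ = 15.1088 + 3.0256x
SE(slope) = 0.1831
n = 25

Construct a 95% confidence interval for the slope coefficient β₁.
The 95% CI for β₁ is (2.6468, 3.4044)

Confidence interval for the slope:

The 95% CI for β₁ is: β̂₁ ± t*(α/2, n-2) × SE(β̂₁)

Step 1: Find critical t-value
- Confidence level = 0.95
- Degrees of freedom = n - 2 = 25 - 2 = 23
- t*(α/2, 23) = 2.0687

Step 2: Calculate margin of error
Margin = 2.0687 × 0.1831 = 0.3788

Step 3: Construct interval
CI = 3.0256 ± 0.3788
CI = (2.6468, 3.4044)

Interpretation: intervals built this way capture the true β₁ in 95% of repeated samples; here the plausible range for the per-unit effect of x on y is 2.6468 to 3.4044.
Both endpoints are positive, so the data support a genuinely positive slope at this confidence level.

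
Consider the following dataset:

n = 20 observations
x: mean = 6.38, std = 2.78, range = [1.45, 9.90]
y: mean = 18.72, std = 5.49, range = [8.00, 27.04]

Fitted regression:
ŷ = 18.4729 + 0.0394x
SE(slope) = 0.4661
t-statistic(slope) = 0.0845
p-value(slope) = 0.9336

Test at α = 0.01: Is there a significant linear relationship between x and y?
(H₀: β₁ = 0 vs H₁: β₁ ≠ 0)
Fail to reject H₀: p-value = 0.9336 ≥ α = 0.01. The linear relationship is not significant at the 1% level.

Hypothesis test for the slope coefficient:

H₀: β₁ = 0 (no linear relationship)
H₁: β₁ ≠ 0 (linear relationship exists)

Test statistic: t = β̂₁ / SE(β̂₁) = 0.0394 / 0.4661 = 0.0845

p = 0.9336: how often a slope estimate this far from 0 (in SE units) would arise by chance if β₁ were truly 0.

Decision rule: reject H₀ if p-value < α.
p-value = 0.9336 ≥ α = 0.01 → fail to reject H₀.

Conclusion: the linear association between x and y is not significant at the 1% level.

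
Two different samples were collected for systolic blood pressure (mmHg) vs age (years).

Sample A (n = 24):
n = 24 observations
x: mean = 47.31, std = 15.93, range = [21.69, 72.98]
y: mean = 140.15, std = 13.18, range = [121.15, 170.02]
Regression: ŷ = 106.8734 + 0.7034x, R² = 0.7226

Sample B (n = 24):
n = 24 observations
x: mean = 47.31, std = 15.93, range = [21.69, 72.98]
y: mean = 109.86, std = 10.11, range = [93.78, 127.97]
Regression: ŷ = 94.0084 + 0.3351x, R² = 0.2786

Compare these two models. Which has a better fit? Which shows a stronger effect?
Model A has the better fit (R² = 0.7226 vs 0.2786). Model A shows the stronger effect (|β₁| = 0.7034 vs 0.3351).

Model Comparison:

Which explains more variance? (R²)
- Model A: R² = 0.7226 → 72.26% of variance in blood pressure explained
- Model B: R² = 0.2786 → 27.86% of variance in blood pressure explained
- 0.7226 > 0.2786 → Model A has the better fit

Which has the larger per-year effect? (|β₁|)
- Model A: β₁ = 0.7034 → predicted blood pressure rises 0.7034 mmHg per additional year of age
- Model B: β₁ = 0.3351 → predicted blood pressure rises 0.3351 mmHg per additional year of age
- |0.7034| > |0.3351| → Model A shows the stronger marginal effect

Notes:
- R² measures how tightly points cluster around the line; β₁ measures how steep the line is — they answer different questions.
- A better fit (higher R²) doesn't necessarily mean a more important relationship.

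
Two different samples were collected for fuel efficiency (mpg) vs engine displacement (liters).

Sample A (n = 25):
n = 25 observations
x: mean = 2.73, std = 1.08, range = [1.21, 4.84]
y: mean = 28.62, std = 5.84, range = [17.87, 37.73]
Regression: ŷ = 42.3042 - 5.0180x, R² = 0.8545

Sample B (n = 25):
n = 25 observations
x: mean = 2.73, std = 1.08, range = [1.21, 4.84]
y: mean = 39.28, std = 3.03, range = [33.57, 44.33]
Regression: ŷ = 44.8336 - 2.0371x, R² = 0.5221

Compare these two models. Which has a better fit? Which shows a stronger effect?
Model A has the better fit (R² = 0.8545 vs 0.5221). Model A shows the stronger effect (|β₁| = 5.0180 vs 2.0371).

Model Comparison:

Fit — compare R²:
- Model A: R² = 0.8545 → 85.45% of variance in fuel efficiency explained
- Model B: R² = 0.5221 → 52.21% of variance in fuel efficiency explained
- 0.8545 > 0.5221 → Model A has the better fit

Which has the larger per-liter effect? (|β₁|)
- Model A: β₁ = -5.0180 → predicted fuel efficiency falls 5.0180 mpg per additional liter of engine displacement
- Model B: β₁ = -2.0371 → predicted fuel efficiency falls 2.0371 mpg per additional liter of engine displacement
- |-5.0180| > |-2.0371| → Model A shows the stronger marginal effect

Notes:
- R² measures how tightly points cluster around the line; β₁ measures how steep the line is — they answer different questions.
- The two samples could reflect different populations, time periods, or measurement quality.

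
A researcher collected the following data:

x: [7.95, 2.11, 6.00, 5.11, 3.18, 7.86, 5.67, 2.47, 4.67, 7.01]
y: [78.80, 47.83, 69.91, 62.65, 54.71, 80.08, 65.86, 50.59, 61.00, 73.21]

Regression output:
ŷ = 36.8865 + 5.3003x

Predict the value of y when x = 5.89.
ŷ = 68.1053

x = 5.89 lies inside the observed range [2.11, 7.95], so the fitted equation applies directly:

ŷ = 36.8865 + 5.3003 × 5.89
ŷ = 36.8865 + 31.2188
ŷ = 68.1053

This is the fitted mean response at that x — an individual observation would come with a wider prediction interval.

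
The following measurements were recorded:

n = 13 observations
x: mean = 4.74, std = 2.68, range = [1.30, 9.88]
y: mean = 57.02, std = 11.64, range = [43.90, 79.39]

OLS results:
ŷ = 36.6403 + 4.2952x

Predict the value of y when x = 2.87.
ŷ = 48.9675

To predict y for x = 2.87, substitute into the regression equation:

ŷ = 36.6403 + 4.2952 × 2.87
ŷ = 36.6403 + 12.3272
ŷ = 48.9675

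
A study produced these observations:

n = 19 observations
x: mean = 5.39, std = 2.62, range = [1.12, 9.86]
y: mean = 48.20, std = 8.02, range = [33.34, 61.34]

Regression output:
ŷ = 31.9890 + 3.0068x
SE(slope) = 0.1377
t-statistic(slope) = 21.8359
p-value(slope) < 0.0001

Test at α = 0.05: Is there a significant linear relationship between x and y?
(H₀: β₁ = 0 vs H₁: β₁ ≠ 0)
p-value < 0.0001 < α = 0.05, so we reject H₀. The relationship is significant.

Hypothesis test for the slope coefficient:

H₀: β₁ = 0 (no linear relationship)
H₁: β₁ ≠ 0 (linear relationship exists)

Test statistic: t = β̂₁ / SE(β̂₁) = 3.0068 / 0.1377 = 21.8359

The p-value (<0.0001) is the probability, under H₀, of a t-statistic at least as extreme as |t| = 21.8359 (two-sided, df = n − 2 = 17).

Decision rule: reject H₀ if p-value < α.
p-value < 0.0001 < α = 0.05 → reject H₀.

At α = 0.05 the data do provide convincing evidence of a nonzero slope.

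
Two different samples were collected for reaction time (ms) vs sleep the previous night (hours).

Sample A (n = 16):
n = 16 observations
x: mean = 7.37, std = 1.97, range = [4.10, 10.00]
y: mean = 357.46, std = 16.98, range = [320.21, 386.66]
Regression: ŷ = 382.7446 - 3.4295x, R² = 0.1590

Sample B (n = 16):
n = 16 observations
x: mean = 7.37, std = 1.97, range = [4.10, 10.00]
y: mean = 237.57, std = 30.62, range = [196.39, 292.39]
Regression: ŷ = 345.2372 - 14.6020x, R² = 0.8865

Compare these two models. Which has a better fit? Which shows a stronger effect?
Model B has the better fit (R² = 0.8865 vs 0.1590). Model B shows the stronger effect (|β₁| = 14.6020 vs 3.4295).

Model Comparison:

Which explains more variance? (R²)
- Model A: R² = 0.1590 → 15.90% of variance in reaction time explained
- Model B: R² = 0.8865 → 88.65% of variance in reaction time explained
- 0.8865 > 0.1590 → Model B has the better fit

Which has the larger per-hour effect? (|β₁|)
- Model A: β₁ = -3.4295 → predicted reaction time falls 3.4295 ms per additional hour of sleep
- Model B: β₁ = -14.6020 → predicted reaction time falls 14.6020 ms per additional hour of sleep
- |-3.4295| < |-14.6020| → Model B shows the stronger marginal effect

Notes:
- R² measures how tightly points cluster around the line; β₁ measures how steep the line is — they answer different questions.
- A steeper slope doesn't make a better model if the scatter around the line is large.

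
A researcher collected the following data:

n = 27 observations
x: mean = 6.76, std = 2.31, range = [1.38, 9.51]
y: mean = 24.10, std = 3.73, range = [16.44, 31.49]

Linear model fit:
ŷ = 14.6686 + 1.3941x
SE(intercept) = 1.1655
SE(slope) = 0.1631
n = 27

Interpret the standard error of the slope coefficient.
SE(slope) = 0.1631 measures the uncertainty in the estimated slope. The coefficient is estimated precisely (SE/|β̂₁| = 11.7%).

SE(β̂₁) = s / √Sxx, where s is the residual standard deviation and Sxx = Σ(x − x̄)². It is the yardstick for how far β̂₁ = 1.3941 could plausibly be from the true slope.

Relative precision:
- SE / |β̂₁| = 0.1631 / 1.3941 = 11.7%
- Rule of thumb (under 20%: precise; 20% to under 50%: moderately precise; 50% or more: imprecise) → precise

Link to the t-test: t = β̂₁ / SE(β̂₁) = 1.3941 / 0.1631 = 8.5475, the statistic for H₀: β₁ = 0.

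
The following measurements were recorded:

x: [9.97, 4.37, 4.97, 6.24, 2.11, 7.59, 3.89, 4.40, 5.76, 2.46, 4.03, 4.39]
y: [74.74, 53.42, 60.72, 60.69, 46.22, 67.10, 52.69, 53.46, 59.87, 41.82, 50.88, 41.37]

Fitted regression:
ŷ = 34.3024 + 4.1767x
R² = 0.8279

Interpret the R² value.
About 82.79% of the variability in y is accounted for by the regression on x (R² = 0.8279) — a strong linear fit.

The coefficient of determination R² is the fraction of the total variation in y that the fitted line accounts for.

Here R² = 0.8279:
- Explained: 82.79% of the variation in y
- Unexplained (residual): 100% − 82.79% = 17.21%
- Rule of thumb (below 0.3 weak; 0.3 to below 0.7 moderate; 0.7 and above strong) → strong

Note: R² never decreases when predictors are added, so it should not be used alone to compare models of different size.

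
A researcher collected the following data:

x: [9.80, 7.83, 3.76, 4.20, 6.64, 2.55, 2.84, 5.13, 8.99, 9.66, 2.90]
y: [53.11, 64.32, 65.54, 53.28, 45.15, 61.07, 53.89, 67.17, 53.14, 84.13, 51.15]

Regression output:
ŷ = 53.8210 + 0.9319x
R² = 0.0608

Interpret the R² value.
The model explains 6.08% of the variance in y (R² = 0.0608), leaving 93.92% unexplained; the fit is weak.

R² (coefficient of determination) measures the proportion of variance in y explained by the regression model.

Here R² = 0.0608:
- Explained: 6.08% of the variation in y
- Unexplained (residual): 100% − 6.08% = 93.92%
- Rule of thumb (below 0.3 weak; 0.3 to below 0.7 moderate; 0.7 and above strong) → weak

Note: R² never decreases when predictors are added, so it should not be used alone to compare models of different size.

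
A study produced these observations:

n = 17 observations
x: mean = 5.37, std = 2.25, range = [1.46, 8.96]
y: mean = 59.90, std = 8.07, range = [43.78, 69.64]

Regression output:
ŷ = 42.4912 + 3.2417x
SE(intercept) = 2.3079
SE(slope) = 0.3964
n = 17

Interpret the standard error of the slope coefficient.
SE(β̂₁) = 0.3964 is the estimated standard deviation of the slope estimate across repeated samples; relative to β̂₁ = 3.2417 that is 12.2%, a precise estimate.

SE(β̂₁) = s / √Sxx, where s is the residual standard deviation and Sxx = Σ(x − x̄)². It is the yardstick for how far β̂₁ = 3.2417 could plausibly be from the true slope.

Relative precision:
- SE / |β̂₁| = 0.3964 / 3.2417 = 12.2%
- Rule of thumb (under 20%: precise; 20% to under 50%: moderately precise; 50% or more: imprecise) → precise

Link to interval estimation: a confidence interval for β₁ is β̂₁ ± t* × 0.3964, so SE sets the half-width per unit of t*.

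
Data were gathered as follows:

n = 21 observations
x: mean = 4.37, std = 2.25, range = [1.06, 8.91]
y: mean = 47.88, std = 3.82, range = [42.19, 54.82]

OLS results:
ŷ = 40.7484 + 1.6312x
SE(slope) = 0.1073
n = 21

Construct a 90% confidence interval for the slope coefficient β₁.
The 90% CI for β₁ is (1.4457, 1.8167)

Confidence interval for the slope:

The 90% CI for β₁ is: β̂₁ ± t*(α/2, n-2) × SE(β̂₁)

Step 1: Find critical t-value
- Confidence level = 0.9
- Degrees of freedom = n - 2 = 21 - 2 = 19
- t*(α/2, 19) = 1.7291

Step 2: Calculate margin of error
Margin = 1.7291 × 0.1073 = 0.1855

Step 3: Construct interval
CI = 1.6312 ± 0.1855
CI = (1.4457, 1.8167)

Interpretation: intervals built this way capture the true β₁ in 90% of repeated samples; here the plausible range for the per-unit effect of x on y is 1.4457 to 1.8167.
The interval does not include 0, suggesting a significant linear relationship.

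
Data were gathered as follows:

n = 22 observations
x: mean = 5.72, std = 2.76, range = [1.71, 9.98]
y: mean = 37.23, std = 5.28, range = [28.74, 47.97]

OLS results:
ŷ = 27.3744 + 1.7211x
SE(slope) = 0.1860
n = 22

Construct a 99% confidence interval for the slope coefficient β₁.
The 99% CI for β₁ is (1.1919, 2.2503)

Confidence interval for the slope:

The 99% CI for β₁ is: β̂₁ ± t*(α/2, n-2) × SE(β̂₁)

Step 1: Find critical t-value
- Confidence level = 0.99
- Degrees of freedom = n - 2 = 22 - 2 = 20
- t*(α/2, 20) = 2.8453

Step 2: Calculate margin of error
Margin = 2.8453 × 0.1860 = 0.5292

Step 3: Construct interval
CI = 1.7211 ± 0.5292
CI = (1.1919, 2.2503)

Interpretation: We are 99% confident that the true slope β₁ lies between 1.1919 and 2.2503.
Both endpoints are positive, so the data support a genuinely positive slope at this confidence level.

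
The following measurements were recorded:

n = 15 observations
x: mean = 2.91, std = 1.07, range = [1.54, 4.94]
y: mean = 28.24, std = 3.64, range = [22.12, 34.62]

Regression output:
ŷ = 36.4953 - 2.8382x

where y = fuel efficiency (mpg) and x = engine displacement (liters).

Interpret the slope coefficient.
An increase of one liter in engine displacement is associated with a 2.8382 mpg decrease in predicted fuel efficiency.

The slope β₁ = -2.8382 gives the rate at which the fitted fuel efficiency changes with engine displacement.

Interpretation:
- Engine displacement up by 1 liter → predicted fuel efficiency decreases by 2.8382 mpg
- The effect is assumed constant over the observed range of x (linearity)
- The sign (−) gives the direction; the magnitude 2.8382 gives the size of the effect per liter

The intercept β₀ = 36.4953 is the predicted fuel efficiency when engine displacement = 0; since the smallest observed x is 1.54, this is an extrapolation and mainly anchors the line.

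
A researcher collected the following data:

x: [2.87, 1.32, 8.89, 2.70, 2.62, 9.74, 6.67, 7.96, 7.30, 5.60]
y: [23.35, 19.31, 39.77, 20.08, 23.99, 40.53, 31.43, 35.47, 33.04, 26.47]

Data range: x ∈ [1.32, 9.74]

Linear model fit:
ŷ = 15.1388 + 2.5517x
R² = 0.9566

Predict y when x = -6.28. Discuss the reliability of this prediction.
ŷ = -0.8859 (extrapolation — x = -6.28 lies outside [1.32, 9.74], so reliability is low).

Prediction calculation:
ŷ = 15.1388 + 2.5517 × (-6.28)
ŷ = -0.8859

Reliability:
- Data range: x ∈ [1.32, 9.74]
- Prediction point: x = -6.28 is 7.60 units below the observed range → this is EXTRAPOLATION, not interpolation

Why that matters here:
- There are no observations near this x to validate the fitted line there
- The linear relationship may not hold outside the observed range
- The standard error of prediction grows with (x − x̄)², and x = -6.28 is far from x̄ = 5.57

Report the number if required, but flag clearly that it is an extrapolation.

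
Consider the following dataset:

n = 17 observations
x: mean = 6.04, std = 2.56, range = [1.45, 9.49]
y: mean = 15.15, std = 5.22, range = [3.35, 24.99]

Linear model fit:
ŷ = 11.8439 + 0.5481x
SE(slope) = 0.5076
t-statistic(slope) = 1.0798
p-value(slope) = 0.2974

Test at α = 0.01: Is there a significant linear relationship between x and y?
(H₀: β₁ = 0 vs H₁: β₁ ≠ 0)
Fail to reject H₀: p-value = 0.2974 ≥ α = 0.01. The linear relationship is not significant at the 1% level.

Hypothesis test for the slope coefficient:

H₀: β₁ = 0 (no linear relationship)
H₁: β₁ ≠ 0 (linear relationship exists)

Test statistic: t = β̂₁ / SE(β̂₁) = 0.5481 / 0.5076 = 1.0798

p = 0.2974: how often a slope estimate this far from 0 (in SE units) would arise by chance if β₁ were truly 0.

Decision rule: reject H₀ if p-value < α.
p-value = 0.2974 ≥ α = 0.01 → fail to reject H₀.

At α = 0.01 the data do not provide convincing evidence of a nonzero slope.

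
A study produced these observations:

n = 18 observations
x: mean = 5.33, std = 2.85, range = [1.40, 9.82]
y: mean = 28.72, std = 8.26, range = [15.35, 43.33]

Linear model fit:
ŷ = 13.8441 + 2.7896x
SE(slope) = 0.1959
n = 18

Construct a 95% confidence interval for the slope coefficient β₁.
The 95% CI for β₁ is (2.3743, 3.2049)

Confidence interval for the slope:

The 95% CI for β₁ is: β̂₁ ± t*(α/2, n-2) × SE(β̂₁)

Step 1: Find critical t-value
- Confidence level = 0.95
- Degrees of freedom = n - 2 = 18 - 2 = 16
- t*(α/2, 16) = 2.1199

Step 2: Calculate margin of error
Margin = 2.1199 × 0.1959 = 0.4153

Step 3: Construct interval
CI = 2.7896 ± 0.4153
CI = (2.3743, 3.2049)

Interpretation: intervals built this way capture the true β₁ in 95% of repeated samples; here the plausible range for the per-unit effect of x on y is 2.3743 to 3.2049.
The interval does not include 0, suggesting a significant linear relationship.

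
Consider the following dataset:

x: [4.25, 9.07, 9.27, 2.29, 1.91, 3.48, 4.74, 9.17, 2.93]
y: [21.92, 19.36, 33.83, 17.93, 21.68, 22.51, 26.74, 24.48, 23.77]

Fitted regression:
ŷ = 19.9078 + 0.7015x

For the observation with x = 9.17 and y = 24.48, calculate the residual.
Residual = -1.8606

The residual is the difference between the actual value and the predicted value:

Residual = y - ŷ

Step 1: Calculate predicted value
ŷ = 19.9078 + 0.7015 × 9.17
ŷ = 26.3406

Step 2: Calculate residual
Residual = 24.48 - 26.3406
Residual = -1.8606

Interpretation: the model overestimates the actual value by 1.8606 at this point (negative residual → observation lies below the fitted line).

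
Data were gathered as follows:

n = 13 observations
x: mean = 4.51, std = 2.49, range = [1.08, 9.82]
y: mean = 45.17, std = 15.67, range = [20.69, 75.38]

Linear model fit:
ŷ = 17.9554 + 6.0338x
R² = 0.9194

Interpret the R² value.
About 91.94% of the variability in y is accounted for by the regression on x (R² = 0.9194) — a strong linear fit.

R² = 1 − SS_res/SS_tot compares the residual scatter to the total scatter of y about its mean.

Here R² = 0.9194:
- Explained: 91.94% of the variation in y
- Unexplained (residual): 100% − 91.94% = 8.06%
- Rule of thumb (below 0.3 weak; 0.3 to below 0.7 moderate; 0.7 and above strong) → strong

Equivalently, for simple linear regression R² = r², so |r| = √0.9194 ≈ 0.9589.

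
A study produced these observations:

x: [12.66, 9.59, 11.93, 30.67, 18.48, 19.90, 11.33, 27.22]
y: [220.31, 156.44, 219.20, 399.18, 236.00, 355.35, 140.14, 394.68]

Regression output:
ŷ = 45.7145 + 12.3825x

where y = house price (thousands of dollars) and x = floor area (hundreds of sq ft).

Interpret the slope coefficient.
On average, house price is about 12.3825 thousand dollars higher for every extra hundred sq ft of floor area.

The slope coefficient β₁ = 12.3825 represents the marginal effect of floor area on house price.

Interpretation:
- Floor area up by 1 hundred sq ft → predicted house price increases by 12.3825 thousand dollars
- This is a linear approximation: the same per-unit change is assumed across the whole observed x range

(β₀ = 45.7145 is the fitted value at x = 0 and is not part of the slope interpretation.)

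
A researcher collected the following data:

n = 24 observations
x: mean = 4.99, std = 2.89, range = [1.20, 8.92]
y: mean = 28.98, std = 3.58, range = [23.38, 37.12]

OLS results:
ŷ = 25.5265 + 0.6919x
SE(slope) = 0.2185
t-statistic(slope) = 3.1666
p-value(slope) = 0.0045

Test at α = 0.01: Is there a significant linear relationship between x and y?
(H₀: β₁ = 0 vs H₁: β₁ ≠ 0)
p-value = 0.0045 < α = 0.01, so we reject H₀. The relationship is significant.

Hypothesis test for the slope coefficient:

H₀: β₁ = 0 (no linear relationship)
H₁: β₁ ≠ 0 (linear relationship exists)

Test statistic: t = β̂₁ / SE(β̂₁) = 0.6919 / 0.2185 = 3.1666

With df = 22, the two-sided p-value for |t| = 3.1666 is 0.0045.

Decision rule: reject H₀ if p-value < α.
p-value = 0.0045 < α = 0.01 → reject H₀.

Conclusion: the linear association between x and y is significant at the 1% level.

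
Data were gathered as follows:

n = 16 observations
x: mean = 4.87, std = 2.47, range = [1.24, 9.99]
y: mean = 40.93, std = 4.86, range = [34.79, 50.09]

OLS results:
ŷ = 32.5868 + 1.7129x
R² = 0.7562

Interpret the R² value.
About 75.62% of the variability in y is accounted for by the regression on x (R² = 0.7562) — a strong linear fit.

The coefficient of determination R² is the fraction of the total variation in y that the fitted line accounts for.

Here R² = 0.7562:
- Explained: 75.62% of the variation in y
- Unexplained (residual): 100% − 75.62% = 24.38%
- Rule of thumb (below 0.3 weak; 0.3 to below 0.7 moderate; 0.7 and above strong) → strong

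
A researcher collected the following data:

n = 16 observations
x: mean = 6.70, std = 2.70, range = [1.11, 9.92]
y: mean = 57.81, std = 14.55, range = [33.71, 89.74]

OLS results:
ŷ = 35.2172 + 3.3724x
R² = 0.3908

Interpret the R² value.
R² = 0.3908 means 39.08% of the variation in y is explained by the linear relationship with x. This indicates a moderate fit.

R² (coefficient of determination) measures the proportion of variance in y explained by the regression model.

Here R² = 0.3908:
- Explained: 39.08% of the variation in y
- Unexplained (residual): 100% − 39.08% = 60.92%
- Rule of thumb (below 0.3 weak; 0.3 to below 0.7 moderate; 0.7 and above strong) → moderate

Note: R² never decreases when predictors are added, so it should not be used alone to compare models of different size.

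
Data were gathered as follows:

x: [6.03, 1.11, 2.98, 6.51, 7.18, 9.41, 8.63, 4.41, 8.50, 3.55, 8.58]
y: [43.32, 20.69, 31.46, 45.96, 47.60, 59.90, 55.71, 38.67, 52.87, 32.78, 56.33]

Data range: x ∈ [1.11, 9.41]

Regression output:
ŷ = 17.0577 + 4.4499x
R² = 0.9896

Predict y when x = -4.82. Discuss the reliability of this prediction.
ŷ = -4.3908 (extrapolation — x = -4.82 lies outside [1.11, 9.41], so reliability is low).

Prediction calculation:
ŷ = 17.0577 + 4.4499 × (-4.82)
ŷ = -4.3908

Reliability:
- Data range: x ∈ [1.11, 9.41]
- Prediction point: x = -4.82 is 5.93 units below the observed range → this is EXTRAPOLATION, not interpolation

Why that matters here:
- Real relationships often flatten, saturate, or turn nonlinear at extremes
- There are no observations near this x to validate the fitted line there
- R² describes fit only over the sampled x values; it says nothing about behaviour beyond them

Report the number if required, but flag clearly that it is an extrapolation.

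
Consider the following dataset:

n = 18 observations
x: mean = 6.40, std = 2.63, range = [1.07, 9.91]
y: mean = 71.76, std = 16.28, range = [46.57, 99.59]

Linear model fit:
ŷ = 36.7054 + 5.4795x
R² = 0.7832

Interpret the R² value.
The model explains 78.32% of the variance in y (R² = 0.7832), leaving 21.68% unexplained; the fit is strong.

R² = 1 − SS_res/SS_tot compares the residual scatter to the total scatter of y about its mean.

Here R² = 0.7832:
- Explained: 78.32% of the variation in y
- Unexplained (residual): 100% − 78.32% = 21.68%
- Rule of thumb (below 0.3 weak; 0.3 to below 0.7 moderate; 0.7 and above strong) → strong

Note: R² says nothing about causation, and a high R² does not by itself mean the linear form is appropriate — check the residuals.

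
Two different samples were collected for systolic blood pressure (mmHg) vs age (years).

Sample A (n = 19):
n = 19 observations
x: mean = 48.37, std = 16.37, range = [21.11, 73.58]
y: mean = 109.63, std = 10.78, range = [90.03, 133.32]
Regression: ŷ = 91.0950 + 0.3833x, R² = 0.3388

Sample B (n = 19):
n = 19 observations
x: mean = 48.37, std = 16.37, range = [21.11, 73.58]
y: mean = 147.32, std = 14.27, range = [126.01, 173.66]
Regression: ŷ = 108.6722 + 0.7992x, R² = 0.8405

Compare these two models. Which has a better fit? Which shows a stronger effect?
Model B has the better fit (R² = 0.8405 vs 0.3388). Model B shows the stronger effect (|β₁| = 0.7992 vs 0.3833).

Model Comparison:

Fit — compare R²:
- Model A: R² = 0.3388 → 33.88% of variance in blood pressure explained
- Model B: R² = 0.8405 → 84.05% of variance in blood pressure explained
- 0.8405 > 0.3388 → Model B has the better fit

Which has the larger per-year effect? (|β₁|)
- Model A: β₁ = 0.3833 → predicted blood pressure rises 0.3833 mmHg per additional year of age
- Model B: β₁ = 0.7992 → predicted blood pressure rises 0.7992 mmHg per additional year of age
- |0.3833| < |0.7992| → Model B shows the stronger marginal effect

Note: The two samples could reflect different populations, time periods, or measurement quality.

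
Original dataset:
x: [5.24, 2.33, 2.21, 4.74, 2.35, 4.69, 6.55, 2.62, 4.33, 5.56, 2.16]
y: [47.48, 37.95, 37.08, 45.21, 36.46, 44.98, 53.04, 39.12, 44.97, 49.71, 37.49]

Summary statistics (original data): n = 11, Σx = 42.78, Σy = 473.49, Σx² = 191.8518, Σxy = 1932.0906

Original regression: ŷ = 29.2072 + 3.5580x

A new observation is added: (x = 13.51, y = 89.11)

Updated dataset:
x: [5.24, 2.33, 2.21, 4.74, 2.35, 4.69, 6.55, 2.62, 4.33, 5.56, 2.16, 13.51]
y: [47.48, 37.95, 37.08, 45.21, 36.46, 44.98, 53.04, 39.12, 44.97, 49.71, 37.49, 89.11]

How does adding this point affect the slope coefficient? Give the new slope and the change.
New slope β₁ = 4.5040 versus 3.5580 before: a change of +0.9460 (+26.6%).

The new point has HIGH LEVERAGE: x = 13.51 is far from the original mean x̄ = 42.78/11 ≈ 3.89 (original range [2.16, 6.55]).

Step 1: Update the sums with the new point (n goes from 11 to 12)
Σx  = 42.78 + 13.51 = 56.29
Σy  = 473.49 + 89.11 = 562.60
Σx² = 191.8518 + 13.51² = 191.8518 + 182.5201 = 374.3719
Σxy = 1932.0906 + 13.51×89.11 = 1932.0906 + 1203.8761 = 3135.9667

Step 2: Recompute the slope with b₁ = (nΣxy − ΣxΣy) / (nΣx² − (Σx)²)
Numerator   = 12×3135.9667 − 56.29×562.60 = 37631.6004 − 31668.7540 = 5962.8464
Denominator = 12×374.3719 − 56.29² = 4492.4628 − 3168.5641 = 1323.8987
b₁(new) = 5962.8464 / 1323.8987 = 4.5040

(Same formula on the original sums: (11×1932.0906 − 42.78×473.49) / (11×191.8518 − 42.78²) = 997.0944 / 280.2414 = 3.5580, matching the given fit.)

Step 3: Change in slope
Δβ₁ = 4.5040 − 3.5580 = +0.9460
Relative change = +0.9460 / 3.5580 × 100% = +26.6%
→ the slope increases when the point is added.

Because the point sits above the extension of the original line at a high-leverage x, it tilts the fit up.
In practice: check such a point for data-entry or measurement error.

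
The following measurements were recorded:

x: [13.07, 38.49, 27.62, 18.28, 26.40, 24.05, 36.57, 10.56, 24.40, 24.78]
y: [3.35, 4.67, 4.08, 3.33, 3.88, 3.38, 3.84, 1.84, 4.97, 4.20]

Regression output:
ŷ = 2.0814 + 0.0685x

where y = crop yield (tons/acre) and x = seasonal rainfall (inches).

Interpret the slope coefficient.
On average, crop yield is about 0.0685 tons/acre higher for every extra inch of rainfall.

The slope coefficient β₁ = 0.0685 represents the marginal effect of rainfall on crop yield.

Interpretation:
- Rainfall up by 1 inch → predicted crop yield increases by 0.0685 tons/acre
- The effect is assumed constant over the observed range of x (linearity)

The intercept β₀ = 2.0814 is the predicted crop yield when rainfall = 0; since the smallest observed x is 10.56, this is an extrapolation and mainly anchors the line.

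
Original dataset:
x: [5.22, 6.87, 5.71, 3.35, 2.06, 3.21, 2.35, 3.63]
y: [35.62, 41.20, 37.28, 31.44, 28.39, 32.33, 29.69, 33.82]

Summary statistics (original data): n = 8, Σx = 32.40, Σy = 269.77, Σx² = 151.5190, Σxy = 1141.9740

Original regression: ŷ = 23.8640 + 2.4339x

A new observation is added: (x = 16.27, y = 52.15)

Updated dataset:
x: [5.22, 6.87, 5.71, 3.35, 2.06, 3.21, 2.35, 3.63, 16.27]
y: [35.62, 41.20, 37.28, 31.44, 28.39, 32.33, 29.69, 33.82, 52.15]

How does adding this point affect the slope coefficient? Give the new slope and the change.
Adding the point moves β₁ from 2.4339 to 1.6309, i.e. it decreases by 0.8030 (-33.0%).

x = 16.27 lies well outside the original x-range [2.06, 6.87] (x̄ ≈ 4.05), so this observation has high leverage and can move the slope substantially.

Step 1: Update the sums with the new point (n goes from 8 to 9)
Σx  = 32.40 + 16.27 = 48.67
Σy  = 269.77 + 52.15 = 321.92
Σx² = 151.5190 + 16.27² = 151.5190 + 264.7129 = 416.2319
Σxy = 1141.9740 + 16.27×52.15 = 1141.9740 + 848.4805 = 1990.4545

Step 2: Recompute the slope with b₁ = (nΣxy − ΣxΣy) / (nΣx² − (Σx)²)
Numerator   = 9×1990.4545 − 48.67×321.92 = 17914.0905 − 15667.8464 = 2246.2441
Denominator = 9×416.2319 − 48.67² = 3746.0871 − 2368.7689 = 1377.3182
b₁(new) = 2246.2441 / 1377.3182 = 1.6309

(Same formula on the original sums: (8×1141.9740 − 32.40×269.77) / (8×151.5190 − 32.40²) = 395.2440 / 162.3920 = 2.4339, matching the given fit.)

Step 3: Change in slope
Δβ₁ = 1.6309 − 2.4339 = -0.8030
Relative change = -0.8030 / 2.4339 × 100% = -33.0%
→ the slope decreases when the point is added.

Because the point sits below the extension of the original line at a high-leverage x, it tilts the fit down.
In practice: examine leverage (hᵢ) and Cook's distance rather than deleting it automatically.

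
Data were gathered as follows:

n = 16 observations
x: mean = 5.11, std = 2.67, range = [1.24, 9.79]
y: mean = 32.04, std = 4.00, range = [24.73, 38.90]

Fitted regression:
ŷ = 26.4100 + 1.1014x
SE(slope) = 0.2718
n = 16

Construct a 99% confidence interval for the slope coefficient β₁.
The 99% CI for β₁ is (0.2923, 1.9105)

Confidence interval for the slope:

The 99% CI for β₁ is: β̂₁ ± t*(α/2, n-2) × SE(β̂₁)

Step 1: Find critical t-value
- Confidence level = 0.99
- Degrees of freedom = n - 2 = 16 - 2 = 14
- t*(α/2, 14) = 2.9768

Step 2: Calculate margin of error
Margin = 2.9768 × 0.2718 = 0.8091

Step 3: Construct interval
CI = 1.1014 ± 0.8091
CI = (0.2923, 1.9105)

Interpretation: each one-unit increase in x is associated with a change in mean y of between 0.2923 and 1.9105, with 99% confidence.
The interval does not include 0, suggesting a significant linear relationship.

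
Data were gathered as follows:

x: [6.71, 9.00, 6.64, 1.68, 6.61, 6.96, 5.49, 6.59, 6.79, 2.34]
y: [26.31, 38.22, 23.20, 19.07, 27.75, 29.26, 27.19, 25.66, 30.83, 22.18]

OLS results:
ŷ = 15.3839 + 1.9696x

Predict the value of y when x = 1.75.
ŷ = 18.8307

Plug x = 1.75 into the fitted line:

ŷ = 15.3839 + 1.9696 × 1.75
ŷ = 15.3839 + 3.4468
ŷ = 18.8307

This is a point prediction; actual observations scatter around it by roughly the residual standard deviation.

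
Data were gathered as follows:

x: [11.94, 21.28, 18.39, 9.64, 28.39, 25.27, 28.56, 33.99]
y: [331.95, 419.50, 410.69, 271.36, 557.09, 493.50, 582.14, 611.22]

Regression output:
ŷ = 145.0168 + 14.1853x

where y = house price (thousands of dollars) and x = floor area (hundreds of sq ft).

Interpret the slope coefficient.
For each additional hundred sq ft of floor area, predicted house price increases by approximately 14.1853 thousand dollars.

The slope β₁ = 14.1853 gives the rate at which the fitted house price changes with floor area.

Interpretation:
- Floor area up by 1 hundred sq ft → predicted house price increases by 14.1853 thousand dollars
- This is a linear approximation: the same per-unit change is assumed across the whole observed x range
- The slope describes association in these data, not necessarily a causal effect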